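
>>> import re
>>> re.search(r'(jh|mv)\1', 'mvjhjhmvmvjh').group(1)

'jh'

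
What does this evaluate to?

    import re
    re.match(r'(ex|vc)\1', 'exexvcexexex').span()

(0, 4)

A backreference is literal: `\1` must see the identical characters the first group matched.
`match` is anchored at position 0; if the pattern doesn't fit there, it returns None.
The match spans [0:4] → 'exex'.
Captured: group 1 = 'ex'.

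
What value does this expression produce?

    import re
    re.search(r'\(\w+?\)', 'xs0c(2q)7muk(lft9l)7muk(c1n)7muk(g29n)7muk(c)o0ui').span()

(4, 8)

The match spans [4:8] → '(2q)'.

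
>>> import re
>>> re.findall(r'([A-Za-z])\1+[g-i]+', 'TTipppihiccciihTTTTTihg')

['T', 'p', 'c', 'T']

After group 1 captures some text, `\1` only succeeds where that same text appears again.
With a single group, `findall` returns only what that group captured — 4 items.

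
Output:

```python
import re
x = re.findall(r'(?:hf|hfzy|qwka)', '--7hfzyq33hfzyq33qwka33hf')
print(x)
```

Alternation isn't longest-match — the leftmost alternative that fits at this position is chosen.
Matches: at [3:5] → 'hf'; at [10:12] → 'hf'; at [17:21] → 'qwka'; at [23:25] → 'hf'.
Since nothing is captured, `findall` lists the 4 matched substrings directly.

['hf', 'hf', 'qwka', 'hf']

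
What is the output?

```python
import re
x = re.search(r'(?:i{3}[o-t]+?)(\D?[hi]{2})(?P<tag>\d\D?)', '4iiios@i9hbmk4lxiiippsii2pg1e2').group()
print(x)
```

iiippsii2p

This matches exactly 3 of the literal 'i', then one or more of a character in [o-t] (lazy) (non-capturing group); then optionally a non-digit, then exactly 2 of one of [hi] (captured); then a digit, then optionally a non-digit (captured as 'tag').
`re.search` tries every starting position until one works.
The match spans [16:26] → 'iiippsii2p'.
Captured: group 1 = 'sii', group 2 = '2p'.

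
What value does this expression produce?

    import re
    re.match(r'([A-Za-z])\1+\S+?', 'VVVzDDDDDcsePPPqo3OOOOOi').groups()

After group 1 captures some text, `\1` only succeeds where that same text appears again.
With `match`, the pattern is implicitly anchored at the beginning.
The match spans [0:4] → 'VVVz'.
Captured: group 1 = 'V'.

('V',)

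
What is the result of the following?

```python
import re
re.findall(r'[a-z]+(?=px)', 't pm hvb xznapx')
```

Lookahead/lookbehind check context without consuming it, so the matched span excludes the asserted characters.
Matches: at [9:13] → 'xzna'.
No capturing groups, so `findall` returns the 1 full match string.

['xzna']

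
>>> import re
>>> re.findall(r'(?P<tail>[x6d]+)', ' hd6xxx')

['d6xxx']

This matches one or more of one of [x6d] (captured as 'tail').
Matches: at [2:7] match 'd6xxx', group 1 = 'd6xxx'.
One capturing group, so `findall` returns just the captured substring from the one match — 1 in all.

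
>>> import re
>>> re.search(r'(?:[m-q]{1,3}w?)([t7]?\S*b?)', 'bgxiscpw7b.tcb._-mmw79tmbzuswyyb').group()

This matches 1 to 3 of a character in [m-q], then optionally a literal 'w' (non-capturing group); then optionally one of [t7], then zero or more of a non-whitespace character, then optionally a literal 'b' (captured).
The match spans [6:32] → 'pw7b.tcb._-mmw79tmbzuswyyb'.

'pw7b.tcb._-mmw79tmbzuswyyb'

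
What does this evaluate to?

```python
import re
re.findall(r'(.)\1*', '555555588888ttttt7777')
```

['5', '8', 't', '7']

The backreference `\1` re-matches whatever the first group consumed, character for character.
`findall` collects group 1 from each match (4 total).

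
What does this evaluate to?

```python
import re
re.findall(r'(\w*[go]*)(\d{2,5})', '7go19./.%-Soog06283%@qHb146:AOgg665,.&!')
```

With 2 capturing groups, `findall` returns a 2-tuple per match.

[('7go', '19'), ('Soog062', '83'), ('qHb1', '46'), ('AOgg6', '65')]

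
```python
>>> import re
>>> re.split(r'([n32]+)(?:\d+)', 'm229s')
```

['m', '22', 's']

This matches one or more of one of [n32] (captured); then one or more of a digit (non-capturing group).
Matches to split on: at [1:4] → '229'.
Because the pattern has a capturing group, `split` also inserts each captured text between the pieces.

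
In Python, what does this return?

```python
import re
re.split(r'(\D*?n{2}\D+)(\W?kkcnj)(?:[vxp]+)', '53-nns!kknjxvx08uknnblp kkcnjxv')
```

['53-nns!kknjxvx08', 'uknnblp ', 'kkcnj', '']

The pattern matches zero or more of a non-digit (lazy), then exactly 2 of a literal 'n', then one or more of a non-digit (captured); then optionally a non-word character, then the literal 'kk', then the literal 'cnj' (captured); then one or more of one of [vxp] (non-capturing group).
Matches to split on: at [16:31] → 'uknnblp kkcnjxv'.
With a capturing group present, the delimiter's captured portion is kept in the result list.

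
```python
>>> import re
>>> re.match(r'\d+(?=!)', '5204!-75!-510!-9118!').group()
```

'5204'

The positive lookaround only admits positions where the adjacent text matches; those characters stay outside the span.
`re.match` won't scan ahead — the pattern has to work from the very first character.
The match spans [0:4] → '5204'.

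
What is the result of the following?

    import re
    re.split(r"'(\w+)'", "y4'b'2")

['y4', 'b', '2']

Matches to split on: at [2:5] → "'b'".
The group in the pattern means `split` returns the separators' captures alongside the pieces.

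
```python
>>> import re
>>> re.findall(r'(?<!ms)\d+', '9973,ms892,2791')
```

['9973', '92', '2791']

Because the assertion is negative and zero-width, positions next to the forbidden text are skipped.
With no groups in the pattern, `findall` gives back each whole match — 3 here.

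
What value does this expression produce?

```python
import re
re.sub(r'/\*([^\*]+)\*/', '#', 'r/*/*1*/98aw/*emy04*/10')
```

Each match is replaced by '#'.

'r/*#98aw#10'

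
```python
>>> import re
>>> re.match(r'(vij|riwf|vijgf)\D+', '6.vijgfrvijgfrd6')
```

`re.match` won't scan ahead — the pattern has to work from the very first character.
Here the string doesn't start with a match, so the call returns None.

None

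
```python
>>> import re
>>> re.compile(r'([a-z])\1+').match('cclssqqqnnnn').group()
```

With `match`, the pattern is implicitly anchored at the beginning.
The match spans [0:2] → 'cc'.

'cc'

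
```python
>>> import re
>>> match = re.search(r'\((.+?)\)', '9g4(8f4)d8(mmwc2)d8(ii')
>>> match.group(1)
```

'8f4'

The match spans [3:8] → '(8f4)'.
Captured: group 1 = '8f4'.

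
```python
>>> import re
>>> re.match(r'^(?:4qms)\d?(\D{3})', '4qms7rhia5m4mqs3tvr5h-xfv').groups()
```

('rhi',)

The pattern matches anchored at the start of the string; then the literal '4qm', then the literal 's' (non-capturing group); then optionally a digit; then exactly 3 of a non-digit (captured).
`re.match` only tries the pattern at the start of the string.
The match spans [0:8] → '4qms7rhi'.
Captured: group 1 = 'rhi'.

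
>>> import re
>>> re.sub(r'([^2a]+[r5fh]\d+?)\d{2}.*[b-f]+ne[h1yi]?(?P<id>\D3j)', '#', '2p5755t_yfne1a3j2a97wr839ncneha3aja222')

This matches one or more of any character except [2a], then one of [r5fh], then one or more of a digit (lazy) (captured); then exactly 2 of a digit, then zero or more of any character, then one or more of a character in [b-f]; then the literal 'ne', then optionally one of [h1yi]; then a non-digit, then the literal '3j' (captured as 'id').
`sub` substitutes '#' at each match site.

'2#2a97wr839ncneha3aja222'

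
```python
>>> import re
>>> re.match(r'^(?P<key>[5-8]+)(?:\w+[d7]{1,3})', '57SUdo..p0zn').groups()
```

Pattern: anchored at the start of the string; then one or more of a character in [5-8] (captured as 'key'); then one or more of a word character, then 1 to 3 of one of [d7] (non-capturing group).
With `match`, the pattern is implicitly anchored at the beginning.
The match spans [0:5] → '57SUd'.
Captured: group 1 = '57'.

('57',)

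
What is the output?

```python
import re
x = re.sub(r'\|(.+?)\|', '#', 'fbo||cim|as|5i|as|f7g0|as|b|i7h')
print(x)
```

Lazy quantifiers expand one character at a time until the remainder of the pattern can match.
Matches: at [3:9] → '||cim|'; at [11:15] → '|5i|'; at [17:23] → '|f7g0|'; at [25:28] → '|b|'.
`sub` substitutes '#' at each match site.

fbo#as#as#as#i7h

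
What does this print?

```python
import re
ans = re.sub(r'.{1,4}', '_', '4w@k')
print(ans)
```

_

This matches 1 to 4 of any character.
`sub` substitutes '_' at each match site.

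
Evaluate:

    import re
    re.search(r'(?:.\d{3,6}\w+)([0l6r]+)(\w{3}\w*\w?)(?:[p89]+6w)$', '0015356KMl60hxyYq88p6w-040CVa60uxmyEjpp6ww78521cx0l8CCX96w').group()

'-040CVa60uxmyEjpp6ww78521cx0l8CCX96w'

This matches any character, then 3 to 6 of a digit, then one or more of a word character (non-capturing group); then one or more of one of [0l6r] (captured); then exactly 3 of a word character, then zero or more of a word character, then optionally a word character (captured); then one or more of one of [p89], then the literal '6w' (non-capturing group); then anchored at the end.
`search` walks the string left to right and returns the first match it finds.
The match spans [22:58] → '-040CVa60uxmyEjpp6ww78521cx0l8CCX96w'.
Captured: group 1 = 'l', group 2 = '8CCX'.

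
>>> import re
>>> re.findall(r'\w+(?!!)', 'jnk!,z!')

Because the assertion is negative and zero-width, positions next to the forbidden text are skipped.
Walking the string: at [0:2] → 'jn'.
With no groups in the pattern, `findall` gives back each whole match — 1 here.

['jn']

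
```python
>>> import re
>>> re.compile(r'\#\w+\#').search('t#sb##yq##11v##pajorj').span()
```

(1, 5)

The match spans [1:5] → '#sb#'.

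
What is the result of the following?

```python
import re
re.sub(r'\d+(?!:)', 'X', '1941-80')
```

The negative lookaround is zero-width — it rules out positions where the adjacent text would match, without consuming anything.
Each match is replaced by 'X'.

'X-X'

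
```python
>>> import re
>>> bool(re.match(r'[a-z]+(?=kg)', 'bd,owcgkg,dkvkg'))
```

False

Lookahead/lookbehind check context without consuming it, so the matched span excludes the asserted characters.
`re.match` won't scan ahead — the pattern has to work from the very first character.
Here the pattern fails at index 0, so the call returns None, and `bool(None)` is False.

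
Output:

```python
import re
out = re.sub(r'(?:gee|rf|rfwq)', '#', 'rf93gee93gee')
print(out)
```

Matches: at [0:2] → 'rf'; at [4:7] → 'gee'; at [9:12] → 'gee'.
Each match is replaced by '#'.

#93#93#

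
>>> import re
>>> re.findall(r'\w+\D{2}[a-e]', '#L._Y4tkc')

The pattern matches one or more of a word character; then exactly 2 of a non-digit, then a character in [a-e].
`findall` yields the raw match text (1 of them) because the pattern has no groups.

['_Y4tkc']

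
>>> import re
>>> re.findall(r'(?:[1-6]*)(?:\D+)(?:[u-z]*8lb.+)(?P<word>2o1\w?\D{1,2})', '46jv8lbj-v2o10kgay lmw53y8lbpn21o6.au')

The pattern matches zero or more of a character in [1-6] (non-capturing group); then one or more of a non-digit (non-capturing group); then zero or more of a character in [u-z], then the literal '8lb', then one or more of any character (non-capturing group); then the literal '2o1', then optionally a word character, then 1 to 2 of a non-digit (captured as 'word').
Scanning left to right: at [0:16] match '46jv8lbj-v2o10kg', group 1 = '2o10kg'.
`findall` collects group 1 from the one match (1 total).

['2o10kg']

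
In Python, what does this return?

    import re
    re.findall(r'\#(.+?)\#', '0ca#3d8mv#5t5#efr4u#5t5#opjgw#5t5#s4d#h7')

Matches: at [3:10] match '#3d8mv#', group 1 = '3d8mv'; at [13:20] match '#efr4u#', group 1 = 'efr4u'; at [23:30] match '#opjgw#', group 1 = 'opjgw'; at [33:38] match '#s4d#', group 1 = 's4d'.
`findall` collects group 1 from each match (4 total).

['3d8mv', 'efr4u', 'opjgw', 's4d']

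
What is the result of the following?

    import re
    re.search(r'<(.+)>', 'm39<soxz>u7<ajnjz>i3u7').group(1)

'soxz>u7<ajnjz'

The match spans [3:18] → '<soxz>u7<ajnjz>'.
Captured: group 1 = 'soxz>u7<ajnjz'.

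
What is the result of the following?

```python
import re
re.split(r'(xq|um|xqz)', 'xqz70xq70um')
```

['', 'xq', 'z70', 'xq', '70', 'um', '']

Alternation tries branches left to right and keeps the first one that lets the overall match succeed at that position.
Because the pattern has a capturing group, `split` also inserts each captured text between the pieces.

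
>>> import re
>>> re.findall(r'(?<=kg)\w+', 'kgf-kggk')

['f', 'gk']

Lookahead/lookbehind check context without consuming it, so the matched span excludes the asserted characters.
Scanning left to right: at [2:3] → 'f'; at [6:8] → 'gk'.
`findall` yields the raw match text (2 of them) because the pattern has no groups.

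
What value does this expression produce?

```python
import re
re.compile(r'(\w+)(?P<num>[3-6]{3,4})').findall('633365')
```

Pattern: one or more of a word character (captured); then 3 to 4 of a character in [3-6] (captured as 'num').
Scanning left to right: at [0:6] match '633365', groups = ('633', '365').
Multiple groups make `findall` return tuples — one 2-tuple for the one match.

[('633', '365')]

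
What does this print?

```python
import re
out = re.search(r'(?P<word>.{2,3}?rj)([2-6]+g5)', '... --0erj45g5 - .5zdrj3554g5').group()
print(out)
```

The match spans [5:14] → '-0erj45g5'.

-0erj45g5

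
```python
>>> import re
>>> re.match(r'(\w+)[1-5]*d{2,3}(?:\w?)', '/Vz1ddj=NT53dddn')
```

None

`match` is anchored at position 0; if the pattern doesn't fit there, it returns None.
Here the string doesn't start with a match, so the call returns None.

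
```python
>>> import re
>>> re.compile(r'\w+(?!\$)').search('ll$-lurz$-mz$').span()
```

The negative lookahead/lookbehind blocks any match where the forbidden context is present.
`re.search` scans for the first position where the pattern succeeds.
The match spans [0:1] → 'l'.

(0, 1)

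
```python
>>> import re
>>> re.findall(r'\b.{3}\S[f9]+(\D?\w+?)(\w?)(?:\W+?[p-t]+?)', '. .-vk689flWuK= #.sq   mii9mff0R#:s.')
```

Pattern: a word boundary (`\b`, zero-width); then exactly 3 of any character, then a non-whitespace character, then one or more of one of [f9]; then optionally a non-digit, then one or more of a word character (lazy) (captured); then optionally a word character (captured); then one or more of a non-word character (lazy), then one or more of a character in [p-t] (lazy) (non-capturing group).
Lazy quantifiers expand one character at a time until the remainder of the pattern can match.
Scanning left to right: at [4:19] match 'vk689flWuK= #.s', groups = ('lWu', 'K').
2 groups means the one result is a tuple of 2 captured strings — 1 here.

[('lWu', 'K')]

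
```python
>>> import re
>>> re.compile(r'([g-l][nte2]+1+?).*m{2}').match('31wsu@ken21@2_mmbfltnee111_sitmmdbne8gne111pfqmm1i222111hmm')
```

None

`re.match` only tries the pattern at the start of the string.
Here the pattern fails at index 0, so the call returns None.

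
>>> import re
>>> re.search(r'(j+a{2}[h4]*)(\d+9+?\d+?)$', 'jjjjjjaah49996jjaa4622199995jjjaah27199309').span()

(28, 42)

The pattern matches one or more of the literal 'j', then exactly 2 of a literal 'a', then zero or more of one of [h4] (captured); then one or more of a digit, then one or more of the literal '9' (lazy), then one or more of a digit (lazy) (captured); then anchored at the end.
The match spans [28:42] → 'jjjaah27199309'.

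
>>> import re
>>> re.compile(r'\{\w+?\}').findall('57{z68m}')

Walking the string: at [2:8] → '{z68m}'.
With no groups in the pattern, `findall` gives back each whole match — 1 here.

['{z68m}']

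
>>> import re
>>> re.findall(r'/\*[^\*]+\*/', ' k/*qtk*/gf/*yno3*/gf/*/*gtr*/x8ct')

With no groups in the pattern, `findall` gives back each whole match — 3 here.

['/*qtk*/', '/*yno3*/', '/*gtr*/']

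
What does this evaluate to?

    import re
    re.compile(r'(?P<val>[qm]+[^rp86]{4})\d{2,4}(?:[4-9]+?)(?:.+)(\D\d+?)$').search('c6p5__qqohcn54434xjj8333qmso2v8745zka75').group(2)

'a75'

The pattern matches one or more of one of [qm], then exactly 4 of any character except [rp86] (captured as 'val'); then 2 to 4 of a digit; then one or more of a character in [4-9] (lazy) (non-capturing group); then one or more of any character (non-capturing group); then a non-digit, then one or more of a digit (lazy) (captured); then anchored at the end.
`re.search` tries every starting position until one works.
The match spans [6:39] → 'qqohcn54434xjj8333qmso2v8745zka75'.
Captured: group 1 = 'qqohcn', group 2 = 'a75'.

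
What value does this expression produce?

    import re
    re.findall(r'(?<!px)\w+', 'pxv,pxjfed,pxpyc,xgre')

['pxv', 'pxjfed', 'pxpyc', 'xgre']

The negative lookahead/lookbehind blocks any match where the forbidden context is present.
Walking the string: at [0:3] → 'pxv'; at [4:10] → 'pxjfed'; at [11:16] → 'pxpyc'; at [17:21] → 'xgre'.
With no groups in the pattern, `findall` gives back each whole match — 4 here.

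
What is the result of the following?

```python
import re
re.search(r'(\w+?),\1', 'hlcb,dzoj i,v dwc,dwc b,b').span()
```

`\1` has to match the exact text group 1 already captured.
`re.search` tries every starting position until one works.
The match spans [14:21] → 'dwc,dwc'.
Captured: group 1 = 'dwc'.

(14, 21)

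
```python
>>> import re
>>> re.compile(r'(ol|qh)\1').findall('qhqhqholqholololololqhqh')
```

A backreference is literal: `\1` must see the identical characters the first group matched.
Walking the string: at [0:4] match 'qhqh', group 1 = 'qh'; at [10:14] match 'olol', group 1 = 'ol'; at [14:18] match 'olol', group 1 = 'ol'; at [20:24] match 'qhqh', group 1 = 'qh'.
`findall` collects group 1 from each match (4 total).

['qh', 'ol', 'ol', 'qh']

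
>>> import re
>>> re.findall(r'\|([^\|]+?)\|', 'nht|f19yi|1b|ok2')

['f19yi']

One capturing group, so `findall` returns just the captured substring from the one match — 1 in all.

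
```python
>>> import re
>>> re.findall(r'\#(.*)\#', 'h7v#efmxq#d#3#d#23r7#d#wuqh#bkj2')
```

['efmxq#d#3#d#23r7#d#wuqh']

Matches: at [3:28] match '#efmxq#d#3#d#23r7#d#wuqh#', group 1 = 'efmxq#d#3#d#23r7#d#wuqh'.
Because there's exactly one group, `findall` drops the full match and keeps group 1 from the one hit.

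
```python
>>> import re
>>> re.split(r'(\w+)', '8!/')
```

['', '8', '!/']

The pattern matches one or more of a word character (captured).
Matches to split on: at [0:1] → '8'.
With a capturing group present, the delimiter's captured portion is kept in the result list.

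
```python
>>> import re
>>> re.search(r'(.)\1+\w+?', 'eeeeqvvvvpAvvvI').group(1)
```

The match spans [0:5] → 'eeeeq'.
Captured: group 1 = 'e'.

'e'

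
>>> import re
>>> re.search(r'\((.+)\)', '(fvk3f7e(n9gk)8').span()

(0, 14)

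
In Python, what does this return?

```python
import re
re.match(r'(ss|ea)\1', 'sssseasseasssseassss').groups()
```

('ss',)

The match spans [0:4] → 'ssss'.
Captured: group 1 = 'ss'.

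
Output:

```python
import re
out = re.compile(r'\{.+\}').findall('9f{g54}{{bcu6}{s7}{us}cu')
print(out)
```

Walking the string: at [2:22] → '{g54}{{bcu6}{s7}{us}'.
`findall` yields the raw match text (1 of them) because the pattern has no groups.

['{g54}{{bcu6}{s7}{us}']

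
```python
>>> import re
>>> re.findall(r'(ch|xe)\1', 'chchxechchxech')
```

After group 1 captures some text, `\1` only succeeds where that same text appears again.
Scanning left to right: at [0:4] match 'chch', group 1 = 'ch'; at [6:10] match 'chch', group 1 = 'ch'.
`findall` collects group 1 from each match (2 total).

['ch', 'ch']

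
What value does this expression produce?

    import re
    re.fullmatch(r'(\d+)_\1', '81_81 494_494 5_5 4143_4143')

A backreference is literal: `\1` must see the identical characters the first group matched.
`re.fullmatch` is like wrapping the pattern in `^…$` (in single-line mode).
Here the pattern can't cover the whole string, so the call returns None.

None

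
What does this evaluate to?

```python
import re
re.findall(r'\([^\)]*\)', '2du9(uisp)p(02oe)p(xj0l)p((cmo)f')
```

['(uisp)', '(02oe)', '(xj0l)', '((cmo)']

Scanning left to right: at [4:10] → '(uisp)'; at [11:17] → '(02oe)'; at [18:24] → '(xj0l)'; at [25:31] → '((cmo)'.
No capturing groups, so `findall` returns the 4 full match strings.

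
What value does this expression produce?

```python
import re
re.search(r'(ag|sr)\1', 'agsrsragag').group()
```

'srsr'

The backreference `\1` re-matches whatever the first group consumed, character for character.
Unlike `match`, `search` isn't anchored — it looks for the pattern anywhere in the string.
The match spans [2:6] → 'srsr'.
Captured: group 1 = 'sr'.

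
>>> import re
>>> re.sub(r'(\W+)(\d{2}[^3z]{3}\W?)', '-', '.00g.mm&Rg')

'-m&Rg'

The pattern matches one or more of a non-word character (captured); then exactly 2 of a digit, then exactly 3 of any character except [3z], then optionally a non-word character (captured).
Matches: at [0:6] → '.00g.m'.
`sub` substitutes '-' at each match site.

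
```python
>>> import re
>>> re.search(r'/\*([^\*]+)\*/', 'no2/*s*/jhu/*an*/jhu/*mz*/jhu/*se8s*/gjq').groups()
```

`re.search` tries every starting position until one works.
The match spans [3:8] → '/*s*/'.
Captured: group 1 = 's'.

('s',)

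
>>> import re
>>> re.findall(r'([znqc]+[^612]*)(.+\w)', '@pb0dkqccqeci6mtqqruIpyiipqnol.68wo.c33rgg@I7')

Pattern: one or more of one of [znqc], then zero or more of any character except [612] (captured); then one or more of any character, then a word character (captured).
Scanning left to right: at [6:45] match 'qccqeci6mtqqruIpyiipqnol.68wo.c33rgg@I7', groups = ('qccqeci', '6mtqqruIpyiipqnol.68wo.c33rgg@I7').
With 2 capturing groups, `findall` returns a 2-tuple per match.

[('qccqeci', '6mtqqruIpyiipqnol.68wo.c33rgg@I7')]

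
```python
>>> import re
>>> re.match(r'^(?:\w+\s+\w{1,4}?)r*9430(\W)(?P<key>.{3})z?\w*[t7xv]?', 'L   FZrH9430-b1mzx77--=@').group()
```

'L   FZrH9430-b1mzx77'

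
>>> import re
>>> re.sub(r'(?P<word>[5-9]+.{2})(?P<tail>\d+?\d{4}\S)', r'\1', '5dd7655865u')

'5dd5u'

Pattern: one or more of a character in [5-9], then exactly 2 of any character (captured as 'word'); then one or more of a digit (lazy), then exactly 4 of a digit, then a non-whitespace character (captured as 'tail').
`\1` in the replacement pulls in group 1's text for each match.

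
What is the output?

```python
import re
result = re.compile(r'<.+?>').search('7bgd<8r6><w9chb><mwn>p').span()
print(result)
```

Lazy quantifiers expand one character at a time until the remainder of the pattern can match.
The match spans [4:9] → '<8r6>'.

(4, 9)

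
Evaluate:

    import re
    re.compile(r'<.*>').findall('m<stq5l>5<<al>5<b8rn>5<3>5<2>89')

['<stq5l>5<<al>5<b8rn>5<3>5<2>']

Scanning left to right: at [1:29] → '<stq5l>5<<al>5<b8rn>5<3>5<2>'.
`findall` yields the raw match text (1 of them) because the pattern has no groups.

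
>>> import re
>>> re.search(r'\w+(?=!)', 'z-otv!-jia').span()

The positive lookaround only admits positions where the adjacent text matches; those characters stay outside the span.
`re.search` tries every starting position until one works.
The match spans [2:5] → 'otv'.

(2, 5)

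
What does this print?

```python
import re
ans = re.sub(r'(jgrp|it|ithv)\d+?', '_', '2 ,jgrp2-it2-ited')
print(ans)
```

Matches: at [3:8] → 'jgrp2'; at [9:12] → 'it2'.
Each match is replaced by '_'.

2 ,_-_-ited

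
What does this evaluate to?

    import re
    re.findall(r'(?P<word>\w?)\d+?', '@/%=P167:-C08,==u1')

The `?` after the quantifier makes it lazy — it takes as little as possible before letting the rest of the pattern try.
`findall` collects group 1 from each match (5 total).

['P', '6', 'C', '', 'u']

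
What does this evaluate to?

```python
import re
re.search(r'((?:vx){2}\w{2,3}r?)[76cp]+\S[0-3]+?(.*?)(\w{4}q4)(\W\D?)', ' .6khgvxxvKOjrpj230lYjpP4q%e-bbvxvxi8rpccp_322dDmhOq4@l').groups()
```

('vxvxi8r', '22d', 'DmhOq4', '@l')

The match spans [31:55] → 'vxvxi8rpccp_322dDmhOq4@l'.
Captured: group 1 = 'vxvxi8r', group 2 = '22d', group 3 = 'DmhOq4', group 4 = '@l'.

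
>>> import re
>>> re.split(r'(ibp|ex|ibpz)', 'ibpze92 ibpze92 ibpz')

['', 'ibp', 'ze92 ', 'ibp', 'ze92 ', 'ibp', 'z']

The regex engine tests alternatives in the order written; an earlier branch that matches wins even if a later one would match more.
Matches to split on: at [0:3] → 'ibp'; at [8:11] → 'ibp'; at [16:19] → 'ibp'.
`re.split` interleaves the captured-group text with the surrounding fragments.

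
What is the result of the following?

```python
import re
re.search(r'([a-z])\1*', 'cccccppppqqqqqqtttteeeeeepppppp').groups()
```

`\1` has to match the exact text group 1 already captured.
Unlike `match`, `search` isn't anchored — it looks for the pattern anywhere in the string.
The match spans [0:5] → 'ccccc'.
Captured: group 1 = 'c'.

('c',)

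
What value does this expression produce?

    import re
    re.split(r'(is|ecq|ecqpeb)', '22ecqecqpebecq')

Alternation tries branches left to right and keeps the first one that lets the overall match succeed at that position.
`re.split` interleaves the captured-group text with the surrounding fragments.

['22', 'ecq', '', 'ecq', 'peb', 'ecq', '']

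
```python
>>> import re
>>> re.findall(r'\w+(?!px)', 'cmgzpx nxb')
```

['cmgzpx', 'nxb']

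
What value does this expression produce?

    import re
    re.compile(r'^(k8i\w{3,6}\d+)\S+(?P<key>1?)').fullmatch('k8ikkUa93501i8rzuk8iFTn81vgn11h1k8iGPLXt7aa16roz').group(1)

'k8ikkUa93501'

Pattern: anchored at the start of the string; then the literal 'k8i', then 3 to 6 of a word character, then one or more of a digit (captured); then one or more of a non-whitespace character; then optionally a literal '1' (captured as 'key').
For `fullmatch`, every character of the input must be accounted for by the pattern.
The match spans [0:48] → 'k8ikkUa93501i8rzuk8iFTn81vgn11h1k8iGPLXt7aa16roz'.
Captured: group 1 = 'k8ikkUa93501', group 2 = ''.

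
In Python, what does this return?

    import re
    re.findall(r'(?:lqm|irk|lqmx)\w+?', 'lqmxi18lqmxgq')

Branches in `(...|...)` are attempted left-to-right; the first branch that allows the whole pattern to succeed is taken.
Matches: at [0:4] → 'lqmx'; at [7:11] → 'lqmx'.
Since nothing is captured, `findall` lists the 2 matched substrings directly.

['lqmx', 'lqmx']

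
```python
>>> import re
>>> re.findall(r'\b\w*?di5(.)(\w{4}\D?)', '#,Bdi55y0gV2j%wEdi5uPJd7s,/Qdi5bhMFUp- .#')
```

The pattern matches a word boundary (`\b`, zero-width); then zero or more of a word character (lazy), then the literal 'di5'; then any character (captured); then exactly 4 of a word character, then optionally a non-digit (captured).
2 groups means each result is a tuple of 2 captured strings — 3 here.

[('5', 'y0gV'), ('u', 'PJd7s'), ('b', 'hMFUp')]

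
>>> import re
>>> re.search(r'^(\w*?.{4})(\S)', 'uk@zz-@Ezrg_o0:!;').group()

'uk@zz'

This matches anchored at the start of the string; then zero or more of a word character (lazy), then exactly 4 of any character (captured); then a non-whitespace character (captured).
A non-greedy quantifier consumes as few characters as it can — just enough that the remainder of the pattern still matches from where it stops; whatever follows it matches normally.
Unlike `match`, `search` isn't anchored — it looks for the pattern anywhere in the string.
The match spans [0:5] → 'uk@zz'.
Captured: group 1 = 'uk@z', group 2 = 'z'.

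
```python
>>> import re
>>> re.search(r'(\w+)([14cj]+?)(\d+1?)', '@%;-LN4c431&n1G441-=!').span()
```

The match spans [4:11] → 'LN4c431'.

(4, 11)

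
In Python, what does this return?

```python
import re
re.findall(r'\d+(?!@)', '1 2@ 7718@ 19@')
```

['1', '771', '1']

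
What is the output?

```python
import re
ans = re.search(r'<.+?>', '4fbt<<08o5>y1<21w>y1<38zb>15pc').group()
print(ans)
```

<<08o5>

The match spans [4:11] → '<<08o5>'.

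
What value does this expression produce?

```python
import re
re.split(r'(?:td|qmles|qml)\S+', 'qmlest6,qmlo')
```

The string is cut at each match, leaving 2 pieces.

['', '']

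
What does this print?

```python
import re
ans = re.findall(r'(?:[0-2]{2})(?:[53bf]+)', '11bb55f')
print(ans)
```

This matches exactly 2 of a character in [0-2] (non-capturing group); then one or more of one of [53bf] (non-capturing group).
Walking the string: at [0:7] → '11bb55f'.
With no groups in the pattern, `findall` gives back each whole match — 1 here.

['11bb55f']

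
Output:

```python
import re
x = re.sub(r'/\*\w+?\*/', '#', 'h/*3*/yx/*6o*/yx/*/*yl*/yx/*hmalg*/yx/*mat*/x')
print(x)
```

h#yx#yx/*#yx#yx#x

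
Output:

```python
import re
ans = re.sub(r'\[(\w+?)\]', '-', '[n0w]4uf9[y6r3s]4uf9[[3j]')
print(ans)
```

-4uf9-4uf9[-

Matches: at [0:5] → '[n0w]'; at [9:16] → '[y6r3s]'; at [21:25] → '[3j]'.
Each match is replaced by '-'.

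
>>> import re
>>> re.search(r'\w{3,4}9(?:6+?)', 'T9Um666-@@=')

None

Pattern: 3 to 4 of a word character, then a literal '9'; then one or more of a literal '6' (lazy) (non-capturing group).
`re.search` tries every starting position until one works.
Here no position works, so the call returns None.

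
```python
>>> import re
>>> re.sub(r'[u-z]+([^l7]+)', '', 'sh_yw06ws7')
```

'sh_7'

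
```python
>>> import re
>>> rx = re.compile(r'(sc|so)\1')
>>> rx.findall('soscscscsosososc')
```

['sc', 'so']

`\1` is not a pattern — it's the concrete string captured by group 1, re-applied verbatim.
Walking the string: at [2:6] match 'scsc', group 1 = 'sc'; at [8:12] match 'soso', group 1 = 'so'.
`findall` collects group 1 from each match (2 total).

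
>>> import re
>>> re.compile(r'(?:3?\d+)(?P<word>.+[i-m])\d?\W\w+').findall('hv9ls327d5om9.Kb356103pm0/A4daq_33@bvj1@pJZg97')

['ls327d5om9.Kb356103pm0/A4daq_33@bvj']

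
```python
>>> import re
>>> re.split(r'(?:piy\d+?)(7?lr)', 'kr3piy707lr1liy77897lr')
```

This matches the literal 'piy', then one or more of a digit (lazy) (non-capturing group); then optionally a literal '7', then the literal 'lr' (captured).
`re.split` interleaves the captured-group text with the surrounding fragments.

['kr3', '7lr', '1liy77897lr']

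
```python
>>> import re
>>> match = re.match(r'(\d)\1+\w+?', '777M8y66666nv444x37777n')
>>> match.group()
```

'777M'

`\1` is not a pattern — it's the concrete string captured by group 1, re-applied verbatim.
`re.match` won't scan ahead — the pattern has to work from the very first character.
The match spans [0:4] → '777M'.
Captured: group 1 = '7'.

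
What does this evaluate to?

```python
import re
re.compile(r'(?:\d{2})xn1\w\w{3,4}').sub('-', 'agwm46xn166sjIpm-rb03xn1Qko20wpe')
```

'agwm-pm-rb-wpe'

The pattern matches exactly 2 of a digit (non-capturing group); then the literal 'xn1', then a word character, then 3 to 4 of a word character.
Matches: at [4:14] → '46xn166sjI'; at [19:29] → '03xn1Qko20'.
Every occurrence is swapped for '-'.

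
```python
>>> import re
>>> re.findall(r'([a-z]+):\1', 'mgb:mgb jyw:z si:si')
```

['mgb', 'si']

`\1` has to match the exact text group 1 already captured.
Matches: at [0:7] match 'mgb:mgb', group 1 = 'mgb'; at [14:19] match 'si:si', group 1 = 'si'.
One capturing group, so `findall` returns just the captured substring from each match — 2 in all.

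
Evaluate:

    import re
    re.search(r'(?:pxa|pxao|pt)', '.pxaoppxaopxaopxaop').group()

Branches in `(...|...)` are attempted left-to-right; the first branch that allows the whole pattern to succeed is taken.
`re.search` tries every starting position until one works.
The match spans [1:4] → 'pxa'.

'pxa'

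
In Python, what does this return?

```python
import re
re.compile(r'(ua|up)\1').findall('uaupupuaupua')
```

['up']

After group 1 captures some text, `\1` only succeeds where that same text appears again.
`findall` collects group 1 from the one match (1 total).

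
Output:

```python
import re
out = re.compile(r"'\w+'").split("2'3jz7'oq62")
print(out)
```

['2', 'oq62']

Each match becomes a cut point; 2 segments remain.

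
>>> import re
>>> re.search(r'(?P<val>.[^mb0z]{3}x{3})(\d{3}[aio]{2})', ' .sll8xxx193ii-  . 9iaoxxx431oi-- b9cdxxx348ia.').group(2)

'193ii'

The match spans [2:14] → 'sll8xxx193ii'.
Captured: group 1 = 'sll8xxx', group 2 = '193ii'.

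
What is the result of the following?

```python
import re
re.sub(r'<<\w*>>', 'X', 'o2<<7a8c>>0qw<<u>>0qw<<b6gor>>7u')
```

Every occurrence is swapped for 'X'.

'o2X0qwX0qwX7u'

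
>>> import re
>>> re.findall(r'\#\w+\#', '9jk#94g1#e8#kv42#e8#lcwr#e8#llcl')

Matches: at [3:9] → '#94g1#'; at [11:17] → '#kv42#'; at [19:25] → '#lcwr#'.
No capturing groups, so `findall` returns the 3 full match strings.

['#94g1#', '#kv42#', '#lcwr#']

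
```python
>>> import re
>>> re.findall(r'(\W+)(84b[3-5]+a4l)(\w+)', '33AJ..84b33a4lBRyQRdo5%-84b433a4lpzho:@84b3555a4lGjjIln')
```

[('..', '84b33a4l', 'BRyQRdo5'), ('%-', '84b433a4l', 'pzho'), (':@', '84b3555a4l', 'GjjIln')]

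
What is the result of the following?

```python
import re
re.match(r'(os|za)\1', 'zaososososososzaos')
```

`\1` is not a pattern — it's the concrete string captured by group 1, re-applied verbatim.
`match` is anchored at position 0; if the pattern doesn't fit there, it returns None.
Here the string doesn't start with a match, so the call returns None.

None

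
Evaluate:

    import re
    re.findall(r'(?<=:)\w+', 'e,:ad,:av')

['ad', 'av']

The positive lookaround only admits positions where the adjacent text matches; those characters stay outside the span.
`findall` yields the raw match text (2 of them) because the pattern has no groups.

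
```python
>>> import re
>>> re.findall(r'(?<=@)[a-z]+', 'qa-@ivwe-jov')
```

The `(?=…)`/`(?<=…)` assertion just peeks at neighbouring text; it doesn't advance the match position.
With no groups in the pattern, `findall` gives back each whole match — 1 here.

['ivwe']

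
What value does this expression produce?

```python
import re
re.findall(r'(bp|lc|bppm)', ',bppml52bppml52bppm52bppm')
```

`|` is ordered: at each position the engine commits to the first alternative that works.
Walking the string: at [1:3] match 'bp', group 1 = 'bp'; at [8:10] match 'bp', group 1 = 'bp'; at [15:17] match 'bp', group 1 = 'bp'; at [21:23] match 'bp', group 1 = 'bp'.
With a single group, `findall` returns only what that group captured — 4 items.

['bp', 'bp', 'bp', 'bp']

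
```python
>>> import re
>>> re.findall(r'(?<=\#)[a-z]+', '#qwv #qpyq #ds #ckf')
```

['qwv', 'qpyq', 'ds', 'ckf']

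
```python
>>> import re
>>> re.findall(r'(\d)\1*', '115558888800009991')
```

['1', '5', '8', '0', '9', '1']

A backreference is literal: `\1` must see the identical characters the first group matched.
Scanning left to right: at [0:2] match '11', group 1 = '1'; at [2:5] match '555', group 1 = '5'; at [5:10] match '88888', group 1 = '8'; at [10:14] match '0000', group 1 = '0'; at [14:17] match '999', group 1 = '9'; ….
Because there's exactly one group, `findall` drops the full match and keeps group 1 from each hit.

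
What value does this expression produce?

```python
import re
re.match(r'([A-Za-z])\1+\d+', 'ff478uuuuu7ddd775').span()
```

After group 1 captures some text, `\1` only succeeds where that same text appears again.
With `match`, the pattern is implicitly anchored at the beginning.
The match spans [0:5] → 'ff478'.
Captured: group 1 = 'f'.

(0, 5)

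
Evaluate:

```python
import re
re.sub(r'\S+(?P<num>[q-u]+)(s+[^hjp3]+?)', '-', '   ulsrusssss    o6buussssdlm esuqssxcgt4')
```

Pattern: one or more of a non-whitespace character; then one or more of a character in [q-u] (captured as 'num'); then one or more of a literal 's', then one or more of any character except [hjp3] (lazy) (captured).
`sub` substitutes '-' at each match site.

'   -   -lm -cgt4'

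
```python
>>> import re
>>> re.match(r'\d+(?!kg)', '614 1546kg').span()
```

(0, 3)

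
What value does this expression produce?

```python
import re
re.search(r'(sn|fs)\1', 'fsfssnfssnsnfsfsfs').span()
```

(0, 4)

The backreference `\1` re-matches whatever the first group consumed, character for character.
The match spans [0:4] → 'fsfs'.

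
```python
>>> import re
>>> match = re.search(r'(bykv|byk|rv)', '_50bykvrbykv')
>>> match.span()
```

(3, 7)

The regex engine tests alternatives in the order written; an earlier branch that matches wins even if a later one would match more.
The match spans [3:7] → 'bykv'.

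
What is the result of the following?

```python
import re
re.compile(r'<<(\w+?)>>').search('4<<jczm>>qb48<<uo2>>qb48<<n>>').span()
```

`re.search` tries every starting position until one works.
The match spans [1:9] → '<<jczm>>'.
Captured: group 1 = 'jczm'.

(1, 9)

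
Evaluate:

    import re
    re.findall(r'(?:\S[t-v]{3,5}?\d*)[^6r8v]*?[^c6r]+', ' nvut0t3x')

With no groups in the pattern, `findall` gives back each whole match — 1 here.

['nvut0t3x']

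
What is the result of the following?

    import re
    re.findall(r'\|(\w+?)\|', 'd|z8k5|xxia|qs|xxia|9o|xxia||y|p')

Matches: at [1:7] match '|z8k5|', group 1 = 'z8k5'; at [11:15] match '|qs|', group 1 = 'qs'; at [19:23] match '|9o|', group 1 = '9o'; at [28:31] match '|y|', group 1 = 'y'.
Because there's exactly one group, `findall` drops the full match and keeps group 1 from each hit.

['z8k5', 'qs', '9o', 'y']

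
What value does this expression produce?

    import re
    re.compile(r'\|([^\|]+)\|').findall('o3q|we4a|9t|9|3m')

['we4a', '9']

Walking the string: at [3:9] match '|we4a|', group 1 = 'we4a'; at [11:14] match '|9|', group 1 = '9'.
Because there's exactly one group, `findall` drops the full match and keeps group 1 from each hit.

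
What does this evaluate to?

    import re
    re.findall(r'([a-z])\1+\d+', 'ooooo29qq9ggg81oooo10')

A backreference is literal: `\1` must see the identical characters the first group matched.
Walking the string: at [0:7] match 'ooooo29', group 1 = 'o'; at [7:10] match 'qq9', group 1 = 'q'; at [10:15] match 'ggg81', group 1 = 'g'; at [15:21] match 'oooo10', group 1 = 'o'.
With a single group, `findall` returns only what that group captured — 4 items.

['o', 'q', 'g', 'o']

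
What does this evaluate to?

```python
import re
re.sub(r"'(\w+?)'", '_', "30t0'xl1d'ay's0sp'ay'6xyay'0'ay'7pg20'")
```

Each match is replaced by '_'.

"30t0_ay_ay_0_7pg20'"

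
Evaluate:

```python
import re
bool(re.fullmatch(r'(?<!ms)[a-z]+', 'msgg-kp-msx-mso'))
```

For `fullmatch`, every character of the input must be accounted for by the pattern.
Here the pattern can't cover the whole string, so the call returns None, and `bool(None)` is False.

False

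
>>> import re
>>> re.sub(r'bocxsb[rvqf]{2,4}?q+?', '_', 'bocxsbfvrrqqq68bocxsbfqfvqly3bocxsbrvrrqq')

'_qq68_ly3_q'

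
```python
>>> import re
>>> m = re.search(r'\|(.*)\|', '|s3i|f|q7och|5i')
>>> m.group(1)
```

's3i|f|q7och'

`search` walks the string left to right and returns the first match it finds.
The match spans [0:13] → '|s3i|f|q7och|'.
Captured: group 1 = 's3i|f|q7och'.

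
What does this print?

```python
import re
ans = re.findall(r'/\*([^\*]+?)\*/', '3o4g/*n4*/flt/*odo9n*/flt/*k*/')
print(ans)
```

Scanning left to right: at [4:10] match '/*n4*/', group 1 = 'n4'; at [13:22] match '/*odo9n*/', group 1 = 'odo9n'; at [25:30] match '/*k*/', group 1 = 'k'.
Because there's exactly one group, `findall` drops the full match and keeps group 1 from each hit.

['n4', 'odo9n', 'k']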